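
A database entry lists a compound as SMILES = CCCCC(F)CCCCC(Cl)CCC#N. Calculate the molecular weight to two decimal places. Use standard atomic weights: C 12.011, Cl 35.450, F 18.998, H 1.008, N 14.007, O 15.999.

247.78 g/mol

First, the molecular formula is C13H23ClFN (counting implicit H from valence).
  C: 13 × 12.011 = 156.143
  Cl: 1 × 35.450 = 35.450
  F: 1 × 18.998 = 18.998
  H: 23 × 1.008 = 23.184
  N: 1 × 14.007 = 14.007
Sum: 13×12.011 + 1×35.450 + 1×18.998 + 23×1.008 + 1×14.007 = 247.782 → 247.78 g/mol.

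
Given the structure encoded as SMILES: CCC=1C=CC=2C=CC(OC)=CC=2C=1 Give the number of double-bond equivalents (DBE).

7

Degree of unsaturation = (number of rings) + (number of π bonds).
Ring closures in the SMILES: 2.
π bonds: 5 double bonds (each 1 DoU) → 5 DoU from unsaturation.
Total DoU = 2 + 5 = 7.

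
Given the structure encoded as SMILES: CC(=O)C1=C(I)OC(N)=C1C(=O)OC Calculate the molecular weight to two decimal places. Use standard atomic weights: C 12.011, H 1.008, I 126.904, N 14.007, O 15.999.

309.06 g/mol

First, the molecular formula is C8H8INO4 (counting implicit H from valence).
  C: 8 × 12.011 = 96.088
  H: 8 × 1.008 = 8.064
  I: 1 × 126.904 = 126.904
  N: 1 × 14.007 = 14.007
  O: 4 × 15.999 = 63.996
Sum: 8×12.011 + 8×1.008 + 1×126.904 + 1×14.007 + 4×15.999 = 309.059 → 309.06 g/mol.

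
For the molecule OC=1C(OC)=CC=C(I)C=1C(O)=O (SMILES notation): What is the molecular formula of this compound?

Walk through each heavy atom and fill implicit hydrogens from standard valence (C 4, N 3, O 2, S 2, halogen 1):
  atom 1: O, bond orders sum to 1 (valence 2) → 1 H
  atom 2: C, bond orders sum to 4 (valence 4) → 0 H
  atom 3: C, bond orders sum to 4 (valence 4) → 0 H
  atom 4: O, bond orders sum to 2 (valence 2) → 0 H
  atom 5: C, bond orders sum to 1 (valence 4) → 3 H
  atom 6: C, bond orders sum to 3 (valence 4) → 1 H
  atom 7: C, bond orders sum to 3 (valence 4) → 1 H
  atom 8: C, bond orders sum to 4 (valence 4) → 0 H
  atom 9: I (halogen, monovalent) → 0 H
  atom 10: C, bond orders sum to 4 (valence 4) → 0 H
  atom 11: C, bond orders sum to 4 (valence 4) → 0 H
  atom 12: O, bond orders sum to 1 (valence 2) → 1 H
  atom 13: O, bond orders sum to 2 (valence 2) → 0 H
Totals → C:8, H:7, I:1, O:4.
In Hill order: C8H7IO4.

C8H7IO4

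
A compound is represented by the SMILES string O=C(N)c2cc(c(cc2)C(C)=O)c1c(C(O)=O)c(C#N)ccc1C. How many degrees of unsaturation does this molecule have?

13

Molecular formula: C18H14N2O4.
DoU = (2C + 2 + N − H − X) / 2, where X is the halogen count and O/S are ignored.
    = (2·18 + 2 + 2 − 14 − 0) / 2 = 26 / 2 = 13.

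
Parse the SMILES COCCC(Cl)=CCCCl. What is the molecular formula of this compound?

C7H12Cl2O

Walk through each heavy atom and fill implicit hydrogens from standard valence (C 4, N 3, O 2, S 2, halogen 1):
  atom 1: C, bond orders sum to 1 (valence 4) → 3 H
  atom 2: O, bond orders sum to 2 (valence 2) → 0 H
  atom 3: C, bond orders sum to 2 (valence 4) → 2 H
  atom 4: C, bond orders sum to 2 (valence 4) → 2 H
  atom 5: C, bond orders sum to 4 (valence 4) → 0 H
  atom 6: Cl (halogen, monovalent) → 0 H
  atom 7: C, bond orders sum to 3 (valence 4) → 1 H
  atom 8: C, bond orders sum to 2 (valence 4) → 2 H
  atom 9: C, bond orders sum to 2 (valence 4) → 2 H
  atom 10: Cl (halogen, monovalent) → 0 H
Totals → C:7, H:12, Cl:2, O:1.
In Hill order: C7H12Cl2O.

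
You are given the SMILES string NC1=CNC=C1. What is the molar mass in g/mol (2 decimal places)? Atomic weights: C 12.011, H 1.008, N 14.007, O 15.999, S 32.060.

82.11 g/mol

First, the molecular formula is C4H6N2 (counting implicit H from valence).
  C: 4 × 12.011 = 48.044
  H: 6 × 1.008 = 6.048
  N: 2 × 14.007 = 28.014
Sum: 4×12.011 + 6×1.008 + 2×14.007 = 82.106 → 82.11 g/mol.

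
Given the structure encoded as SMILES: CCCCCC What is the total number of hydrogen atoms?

14

Walk through each heavy atom and fill implicit hydrogens from standard valence (C 4, N 3, O 2, S 2, halogen 1):
  atom 1: C, bond orders sum to 1 (valence 4) → 3 H
  atom 2: C, bond orders sum to 2 (valence 4) → 2 H
  atom 3: C, bond orders sum to 2 (valence 4) → 2 H
  atom 4: C, bond orders sum to 2 (valence 4) → 2 H
  atom 5: C, bond orders sum to 2 (valence 4) → 2 H
  atom 6: C, bond orders sum to 1 (valence 4) → 3 H
Total hydrogens: 14.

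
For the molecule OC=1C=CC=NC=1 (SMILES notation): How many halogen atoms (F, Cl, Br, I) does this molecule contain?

0

Scan the SMILES for the halogen motif — none present.
Groups that are present: 1 hydroxyl.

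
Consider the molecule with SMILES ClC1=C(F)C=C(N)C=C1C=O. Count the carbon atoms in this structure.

7

Count every carbon token in the SMILES (each C, including those in ring-closure positions and inside branches).
Carbon count: 7.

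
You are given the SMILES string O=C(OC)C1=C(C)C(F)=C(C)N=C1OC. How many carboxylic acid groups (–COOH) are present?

0

Scan the SMILES for the carboxylic acid motif — none present.
Groups that are present: 1 ester, 1 ether.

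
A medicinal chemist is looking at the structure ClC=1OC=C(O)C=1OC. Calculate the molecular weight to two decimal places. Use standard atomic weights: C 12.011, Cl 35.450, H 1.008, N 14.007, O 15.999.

148.54 g/mol

First, the molecular formula is C5H5ClO3 (counting implicit H from valence).
  C: 5 × 12.011 = 60.055
  Cl: 1 × 35.450 = 35.450
  H: 5 × 1.008 = 5.040
  O: 3 × 15.999 = 47.997
Sum: 5×12.011 + 1×35.450 + 5×1.008 + 3×15.999 = 148.542 → 148.54 g/mol.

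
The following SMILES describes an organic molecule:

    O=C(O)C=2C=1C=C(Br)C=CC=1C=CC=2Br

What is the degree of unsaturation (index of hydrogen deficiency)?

8

Molecular formula: C11H6Br2O2.
DoU = (2C + 2 + N − H − X) / 2, where X is the halogen count and O/S are ignored.
    = (2·11 + 2 + 0 − 6 − 2) / 2 = 16 / 2 = 8.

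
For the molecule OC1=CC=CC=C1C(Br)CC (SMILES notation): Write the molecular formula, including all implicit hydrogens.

Walk through each heavy atom and fill implicit hydrogens from standard valence (C 4, N 3, O 2, S 2, halogen 1):
  atom 1: O, bond orders sum to 1 (valence 2) → 1 H
  atom 2: C, bond orders sum to 4 (valence 4) → 0 H
  atom 3: C, bond orders sum to 3 (valence 4) → 1 H
  atom 4: C, bond orders sum to 3 (valence 4) → 1 H
  atom 5: C, bond orders sum to 3 (valence 4) → 1 H
  atom 6: C, bond orders sum to 3 (valence 4) → 1 H
  atom 7: C, bond orders sum to 4 (valence 4) → 0 H
  atom 8: C, bond orders sum to 3 (valence 4) → 1 H
  atom 9: Br (halogen, monovalent) → 0 H
  atom 10: C, bond orders sum to 2 (valence 4) → 2 H
  atom 11: C, bond orders sum to 1 (valence 4) → 3 H
Totals → C:9, H:11, Br:1, O:1.
In Hill order: C9H11BrO.

C9H11BrO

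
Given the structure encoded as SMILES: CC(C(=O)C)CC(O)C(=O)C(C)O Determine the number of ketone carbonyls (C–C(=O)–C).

The ketone motif appears at heavy-atom positions 3, 9 in the SMILES.
Other groups present: 2 hydroxyl.
Ketone count: 2.

2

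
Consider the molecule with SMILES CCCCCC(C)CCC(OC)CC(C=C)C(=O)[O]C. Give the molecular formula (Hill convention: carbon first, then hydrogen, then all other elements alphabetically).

Walk through each heavy atom and fill implicit hydrogens from standard valence (C 4, N 3, O 2, S 2, halogen 1):
  atom 1: C, bond orders sum to 1 (valence 4) → 3 H
  atom 2: C, bond orders sum to 2 (valence 4) → 2 H
  atom 3: C, bond orders sum to 2 (valence 4) → 2 H
  atom 4: C, bond orders sum to 2 (valence 4) → 2 H
  atom 5: C, bond orders sum to 2 (valence 4) → 2 H
  atom 6: C, bond orders sum to 3 (valence 4) → 1 H
  atom 7: C, bond orders sum to 1 (valence 4) → 3 H
  atom 8: C, bond orders sum to 2 (valence 4) → 2 H
  atom 9: C, bond orders sum to 2 (valence 4) → 2 H
  atom 10: C, bond orders sum to 3 (valence 4) → 1 H
  atom 11: O, bond orders sum to 2 (valence 2) → 0 H
  atom 12: C, bond orders sum to 1 (valence 4) → 3 H
  atom 13: C, bond orders sum to 2 (valence 4) → 2 H
  atom 14: C, bond orders sum to 3 (valence 4) → 1 H
  atom 15: C, bond orders sum to 3 (valence 4) → 1 H
  atom 16: C, bond orders sum to 2 (valence 4) → 2 H
  atom 17: C, bond orders sum to 4 (valence 4) → 0 H
  atom 18: O, bond orders sum to 2 (valence 2) → 0 H
  atom 19: O with explicit H count 0
  atom 20: C, bond orders sum to 1 (valence 4) → 3 H
Totals → C:17, H:32, O:3.

C17H32O3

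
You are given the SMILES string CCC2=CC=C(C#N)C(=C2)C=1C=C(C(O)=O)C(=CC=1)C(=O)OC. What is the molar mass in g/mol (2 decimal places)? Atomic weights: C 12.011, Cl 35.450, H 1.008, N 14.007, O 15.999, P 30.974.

First, the molecular formula is C18H15NO4 (counting implicit H from valence).
  C: 18 × 12.011 = 216.198
  H: 15 × 1.008 = 15.120
  N: 1 × 14.007 = 14.007
  O: 4 × 15.999 = 63.996
Sum: 18×12.011 + 15×1.008 + 1×14.007 + 4×15.999 = 309.321 → 309.32 g/mol.

309.32 g/mol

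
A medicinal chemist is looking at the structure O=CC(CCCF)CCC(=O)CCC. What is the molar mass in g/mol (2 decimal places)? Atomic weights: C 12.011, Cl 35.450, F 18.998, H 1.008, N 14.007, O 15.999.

First, the molecular formula is C11H19FO2 (counting implicit H from valence).
  C: 11 × 12.011 = 132.121
  F: 1 × 18.998 = 18.998
  H: 19 × 1.008 = 19.152
  O: 2 × 15.999 = 31.998
Sum: 11×12.011 + 1×18.998 + 19×1.008 + 2×15.999 = 202.269 → 202.27 g/mol.

202.27 g/mol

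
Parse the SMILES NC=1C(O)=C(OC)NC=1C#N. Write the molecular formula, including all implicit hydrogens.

C6H7N3O2

Walk through each heavy atom and fill implicit hydrogens from standard valence (C 4, N 3, O 2, S 2, halogen 1):
  atom 1: N, bond orders sum to 1 (valence 3) → 2 H
  atom 2: C, bond orders sum to 4 (valence 4) → 0 H
  atom 3: C, bond orders sum to 4 (valence 4) → 0 H
  atom 4: O, bond orders sum to 1 (valence 2) → 1 H
  atom 5: C, bond orders sum to 4 (valence 4) → 0 H
  atom 6: O, bond orders sum to 2 (valence 2) → 0 H
  atom 7: C, bond orders sum to 1 (valence 4) → 3 H
  atom 8: N, bond orders sum to 2 (valence 3) → 1 H
  atom 9: C, bond orders sum to 4 (valence 4) → 0 H
  atom 10: C, bond orders sum to 4 (valence 4) → 0 H
  atom 11: N, bond orders sum to 3 (valence 3) → 0 H
Totals → C:6, H:7, N:3, O:2.
In Hill order: C6H7N3O2.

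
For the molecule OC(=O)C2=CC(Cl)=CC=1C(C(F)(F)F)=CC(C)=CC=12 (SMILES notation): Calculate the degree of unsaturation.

8

Molecular formula: C13H8ClF3O2.
DoU = (2C + 2 + N − H − X) / 2, where X is the halogen count and O/S are ignored.
    = (2·13 + 2 + 0 − 8 − 4) / 2 = 16 / 2 = 8.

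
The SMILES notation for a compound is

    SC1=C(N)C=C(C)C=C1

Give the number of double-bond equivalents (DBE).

4

Molecular formula: C7H9NS.
DoU = (2C + 2 + N − H − X) / 2, where X is the halogen count and O/S are ignored.
    = (2·7 + 2 + 1 − 9 − 0) / 2 = 8 / 2 = 4.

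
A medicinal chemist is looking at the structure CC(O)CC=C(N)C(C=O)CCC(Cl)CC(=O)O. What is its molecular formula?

C12H20ClNO4

Walk through each heavy atom and fill implicit hydrogens from standard valence (C 4, N 3, O 2, S 2, halogen 1):
  atom 1: C, bond orders sum to 1 (valence 4) → 3 H
  atom 2: C, bond orders sum to 3 (valence 4) → 1 H
  atom 3: O, bond orders sum to 1 (valence 2) → 1 H
  atom 4: C, bond orders sum to 2 (valence 4) → 2 H
  atom 5: C, bond orders sum to 3 (valence 4) → 1 H
  atom 6: C, bond orders sum to 4 (valence 4) → 0 H
  atom 7: N, bond orders sum to 1 (valence 3) → 2 H
  atom 8: C, bond orders sum to 3 (valence 4) → 1 H
  atom 9: C, bond orders sum to 3 (valence 4) → 1 H
  atom 10: O, bond orders sum to 2 (valence 2) → 0 H
  atom 11: C, bond orders sum to 2 (valence 4) → 2 H
  atom 12: C, bond orders sum to 2 (valence 4) → 2 H
  atom 13: C, bond orders sum to 3 (valence 4) → 1 H
  atom 14: Cl (halogen, monovalent) → 0 H
  atom 15: C, bond orders sum to 2 (valence 4) → 2 H
  atom 16: C, bond orders sum to 4 (valence 4) → 0 H
  atom 17: O, bond orders sum to 2 (valence 2) → 0 H
  atom 18: O, bond orders sum to 1 (valence 2) → 1 H
Totals → C:12, H:20, Cl:1, N:1, O:4.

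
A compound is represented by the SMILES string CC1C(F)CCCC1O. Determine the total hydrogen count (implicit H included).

Walk through each heavy atom and fill implicit hydrogens from standard valence (C 4, N 3, O 2, S 2, halogen 1):
  atom 1: C, bond orders sum to 1 (valence 4) → 3 H
  atom 2: C, bond orders sum to 3 (valence 4) → 1 H
  atom 3: C, bond orders sum to 3 (valence 4) → 1 H
  atom 4: F (halogen, monovalent) → 0 H
  atom 5: C, bond orders sum to 2 (valence 4) → 2 H
  atom 6: C, bond orders sum to 2 (valence 4) → 2 H
  atom 7: C, bond orders sum to 2 (valence 4) → 2 H
  atom 8: C, bond orders sum to 3 (valence 4) → 1 H
  atom 9: O, bond orders sum to 1 (valence 2) → 1 H
Total hydrogens: 13.

13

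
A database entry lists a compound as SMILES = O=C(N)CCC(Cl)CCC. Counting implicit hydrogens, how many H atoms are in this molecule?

Walk through each heavy atom and fill implicit hydrogens from standard valence (C 4, N 3, O 2, S 2, halogen 1):
  atom 1: O, bond orders sum to 2 (valence 2) → 0 H
  atom 2: C, bond orders sum to 4 (valence 4) → 0 H
  atom 3: N, bond orders sum to 1 (valence 3) → 2 H
  atom 4: C, bond orders sum to 2 (valence 4) → 2 H
  atom 5: C, bond orders sum to 2 (valence 4) → 2 H
  atom 6: C, bond orders sum to 3 (valence 4) → 1 H
  atom 7: Cl (halogen, monovalent) → 0 H
  atom 8: C, bond orders sum to 2 (valence 4) → 2 H
  atom 9: C, bond orders sum to 2 (valence 4) → 2 H
  atom 10: C, bond orders sum to 1 (valence 4) → 3 H
Total hydrogens: 14.

14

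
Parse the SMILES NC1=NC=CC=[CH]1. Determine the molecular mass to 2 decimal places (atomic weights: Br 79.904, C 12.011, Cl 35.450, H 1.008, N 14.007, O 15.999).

First, the molecular formula is C5H6N2 (counting implicit H from valence).
  C: 5 × 12.011 = 60.055
  H: 6 × 1.008 = 6.048
  N: 2 × 14.007 = 28.014
Sum: 5×12.011 + 6×1.008 + 2×14.007 = 94.117 → 94.12 g/mol.

94.12 g/mol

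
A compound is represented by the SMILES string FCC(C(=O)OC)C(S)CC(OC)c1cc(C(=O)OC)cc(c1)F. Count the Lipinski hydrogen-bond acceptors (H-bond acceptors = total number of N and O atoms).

N atoms: 0; O atoms: 5.
Lipinski HBA = 0 + 5 = 5.

5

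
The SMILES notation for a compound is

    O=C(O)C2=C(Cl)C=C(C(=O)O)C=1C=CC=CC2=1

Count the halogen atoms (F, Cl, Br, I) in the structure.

1

Halogen atoms appear at heavy-atom position 6 (1×Cl).
Other groups present: 2 carboxylic acid.
Halogen count: 1.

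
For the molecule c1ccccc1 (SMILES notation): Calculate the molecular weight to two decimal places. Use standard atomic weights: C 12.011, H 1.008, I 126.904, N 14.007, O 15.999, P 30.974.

First, the molecular formula is C6H6 (counting implicit H from valence).
  C: 6 × 12.011 = 72.066
  H: 6 × 1.008 = 6.048
Sum: 6×12.011 + 6×1.008 = 78.114 → 78.11 g/mol.

78.11 g/mol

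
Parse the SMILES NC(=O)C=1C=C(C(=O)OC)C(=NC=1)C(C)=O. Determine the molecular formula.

Walk through each heavy atom and fill implicit hydrogens from standard valence (C 4, N 3, O 2, S 2, halogen 1):
  atom 1: N, bond orders sum to 1 (valence 3) → 2 H
  atom 2: C, bond orders sum to 4 (valence 4) → 0 H
  atom 3: O, bond orders sum to 2 (valence 2) → 0 H
  atom 4: C, bond orders sum to 4 (valence 4) → 0 H
  atom 5: C, bond orders sum to 3 (valence 4) → 1 H
  atom 6: C, bond orders sum to 4 (valence 4) → 0 H
  atom 7: C, bond orders sum to 4 (valence 4) → 0 H
  atom 8: O, bond orders sum to 2 (valence 2) → 0 H
  atom 9: O, bond orders sum to 2 (valence 2) → 0 H
  atom 10: C, bond orders sum to 1 (valence 4) → 3 H
  atom 11: C, bond orders sum to 4 (valence 4) → 0 H
  atom 12: N, bond orders sum to 3 (valence 3) → 0 H
  atom 13: C, bond orders sum to 3 (valence 4) → 1 H
  atom 14: C, bond orders sum to 4 (valence 4) → 0 H
  atom 15: C, bond orders sum to 1 (valence 4) → 3 H
  atom 16: O, bond orders sum to 2 (valence 2) → 0 H
Totals → C:10, H:10, N:2, O:4.
In Hill order: C10H10N2O4.

C10H10N2O4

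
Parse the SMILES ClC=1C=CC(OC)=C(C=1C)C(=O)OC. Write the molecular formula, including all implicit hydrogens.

C10H11ClO3

Walk through each heavy atom and fill implicit hydrogens from standard valence (C 4, N 3, O 2, S 2, halogen 1):
  atom 1: Cl (halogen, monovalent) → 0 H
  atom 2: C, bond orders sum to 4 (valence 4) → 0 H
  atom 3: C, bond orders sum to 3 (valence 4) → 1 H
  atom 4: C, bond orders sum to 3 (valence 4) → 1 H
  atom 5: C, bond orders sum to 4 (valence 4) → 0 H
  atom 6: O, bond orders sum to 2 (valence 2) → 0 H
  atom 7: C, bond orders sum to 1 (valence 4) → 3 H
  atom 8: C, bond orders sum to 4 (valence 4) → 0 H
  atom 9: C, bond orders sum to 4 (valence 4) → 0 H
  atom 10: C, bond orders sum to 1 (valence 4) → 3 H
  atom 11: C, bond orders sum to 4 (valence 4) → 0 H
  atom 12: O, bond orders sum to 2 (valence 2) → 0 H
  atom 13: O, bond orders sum to 2 (valence 2) → 0 H
  atom 14: C, bond orders sum to 1 (valence 4) → 3 H
Totals → C:10, H:11, Cl:1, O:3.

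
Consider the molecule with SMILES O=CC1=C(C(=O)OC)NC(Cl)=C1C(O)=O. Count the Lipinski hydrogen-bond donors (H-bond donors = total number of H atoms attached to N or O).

2

Donors: find every N or O and count the H atoms it carries.
  atom 1 (O): bond orders sum to 2 → 0 H
  atom 6 (O): bond orders sum to 2 → 0 H
  atom 7 (O): bond orders sum to 2 → 0 H
  atom 9 (N): bond orders sum to 2 → 1 H
  atom 14 (O): bond orders sum to 1 → 1 H
  atom 15 (O): bond orders sum to 2 → 0 H
Lipinski HBD = 2.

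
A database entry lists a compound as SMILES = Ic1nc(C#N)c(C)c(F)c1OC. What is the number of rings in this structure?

In SMILES, each pair of matching ring-closure digits denotes one ring-closing bond; the number of such bonds equals the number of independent rings.
Ring-closure bonds here: 1.

1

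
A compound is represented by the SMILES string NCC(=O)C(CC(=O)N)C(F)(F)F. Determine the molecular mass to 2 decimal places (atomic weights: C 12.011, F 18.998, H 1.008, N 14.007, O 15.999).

First, the molecular formula is C6H9F3N2O2 (counting implicit H from valence).
  C: 6 × 12.011 = 72.066
  F: 3 × 18.998 = 56.994
  H: 9 × 1.008 = 9.072
  N: 2 × 14.007 = 28.014
  O: 2 × 15.999 = 31.998
Sum: 6×12.011 + 3×18.998 + 9×1.008 + 2×14.007 + 2×15.999 = 198.144 → 198.14 g/mol.

198.14 g/mol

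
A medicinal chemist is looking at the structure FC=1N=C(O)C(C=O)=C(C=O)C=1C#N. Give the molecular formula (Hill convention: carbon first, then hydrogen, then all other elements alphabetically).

Walk through each heavy atom and fill implicit hydrogens from standard valence (C 4, N 3, O 2, S 2, halogen 1):
  atom 1: F (halogen, monovalent) → 0 H
  atom 2: C, bond orders sum to 4 (valence 4) → 0 H
  atom 3: N, bond orders sum to 3 (valence 3) → 0 H
  atom 4: C, bond orders sum to 4 (valence 4) → 0 H
  atom 5: O, bond orders sum to 1 (valence 2) → 1 H
  atom 6: C, bond orders sum to 4 (valence 4) → 0 H
  atom 7: C, bond orders sum to 3 (valence 4) → 1 H
  atom 8: O, bond orders sum to 2 (valence 2) → 0 H
  atom 9: C, bond orders sum to 4 (valence 4) → 0 H
  atom 10: C, bond orders sum to 3 (valence 4) → 1 H
  atom 11: O, bond orders sum to 2 (valence 2) → 0 H
  atom 12: C, bond orders sum to 4 (valence 4) → 0 H
  atom 13: C, bond orders sum to 4 (valence 4) → 0 H
  atom 14: N, bond orders sum to 3 (valence 3) → 0 H
Totals → C:8, H:3, F:1, N:2, O:3.

C8H3FN2O3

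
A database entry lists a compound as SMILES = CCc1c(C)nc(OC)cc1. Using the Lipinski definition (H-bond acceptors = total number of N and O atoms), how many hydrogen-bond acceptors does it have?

2

N atoms: 1; O atoms: 1.
Lipinski HBA = 1 + 1 = 2.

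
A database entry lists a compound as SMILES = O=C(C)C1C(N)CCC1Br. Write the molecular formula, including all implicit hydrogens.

C7H12BrNO

Walk through each heavy atom and fill implicit hydrogens from standard valence (C 4, N 3, O 2, S 2, halogen 1):
  atom 1: O, bond orders sum to 2 (valence 2) → 0 H
  atom 2: C, bond orders sum to 4 (valence 4) → 0 H
  atom 3: C, bond orders sum to 1 (valence 4) → 3 H
  atom 4: C, bond orders sum to 3 (valence 4) → 1 H
  atom 5: C, bond orders sum to 3 (valence 4) → 1 H
  atom 6: N, bond orders sum to 1 (valence 3) → 2 H
  atom 7: C, bond orders sum to 2 (valence 4) → 2 H
  atom 8: C, bond orders sum to 2 (valence 4) → 2 H
  atom 9: C, bond orders sum to 3 (valence 4) → 1 H
  atom 10: Br (halogen, monovalent) → 0 H
Totals → C:7, H:12, Br:1, N:1, O:1.
In Hill order: C7H12BrNO.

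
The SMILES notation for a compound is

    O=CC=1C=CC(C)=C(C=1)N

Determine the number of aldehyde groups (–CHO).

1

The aldehyde motif appears at heavy-atom position 2 in the SMILES.
Other groups present: 1 primary amine.
Aldehyde count: 1.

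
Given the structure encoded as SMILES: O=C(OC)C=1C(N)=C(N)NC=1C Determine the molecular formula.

Walk through each heavy atom and fill implicit hydrogens from standard valence (C 4, N 3, O 2, S 2, halogen 1):
  atom 1: O, bond orders sum to 2 (valence 2) → 0 H
  atom 2: C, bond orders sum to 4 (valence 4) → 0 H
  atom 3: O, bond orders sum to 2 (valence 2) → 0 H
  atom 4: C, bond orders sum to 1 (valence 4) → 3 H
  atom 5: C, bond orders sum to 4 (valence 4) → 0 H
  atom 6: C, bond orders sum to 4 (valence 4) → 0 H
  atom 7: N, bond orders sum to 1 (valence 3) → 2 H
  atom 8: C, bond orders sum to 4 (valence 4) → 0 H
  atom 9: N, bond orders sum to 1 (valence 3) → 2 H
  atom 10: N, bond orders sum to 2 (valence 3) → 1 H
  atom 11: C, bond orders sum to 4 (valence 4) → 0 H
  atom 12: C, bond orders sum to 1 (valence 4) → 3 H
Totals → C:7, H:11, N:3, O:2.

C7H11N3O2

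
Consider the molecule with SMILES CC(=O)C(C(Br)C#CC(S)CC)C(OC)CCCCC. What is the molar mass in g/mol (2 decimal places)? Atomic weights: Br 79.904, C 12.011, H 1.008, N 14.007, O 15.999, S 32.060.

First, the molecular formula is C16H27BrO2S (counting implicit H from valence).
  Br: 1 × 79.904 = 79.904
  C: 16 × 12.011 = 192.176
  H: 27 × 1.008 = 27.216
  O: 2 × 15.999 = 31.998
  S: 1 × 32.060 = 32.060
Sum: 1×79.904 + 16×12.011 + 27×1.008 + 2×15.999 + 1×32.060 = 363.354 → 363.35 g/mol.

363.35 g/mol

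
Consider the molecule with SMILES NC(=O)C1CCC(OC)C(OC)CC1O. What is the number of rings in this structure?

In SMILES, each pair of matching ring-closure digits denotes one ring-closing bond; the number of such bonds equals the number of independent rings.
Ring-closure bonds here: 1.

1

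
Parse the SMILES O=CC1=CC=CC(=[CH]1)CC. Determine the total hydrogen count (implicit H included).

Walk through each heavy atom and fill implicit hydrogens from standard valence (C 4, N 3, O 2, S 2, halogen 1):
  atom 1: O, bond orders sum to 2 (valence 2) → 0 H
  atom 2: C, bond orders sum to 3 (valence 4) → 1 H
  atom 3: C, bond orders sum to 4 (valence 4) → 0 H
  atom 4: C, bond orders sum to 3 (valence 4) → 1 H
  atom 5: C, bond orders sum to 3 (valence 4) → 1 H
  atom 6: C, bond orders sum to 3 (valence 4) → 1 H
  atom 7: C, bond orders sum to 4 (valence 4) → 0 H
  atom 8: C with explicit H count 1
  atom 9: C, bond orders sum to 2 (valence 4) → 2 H
  atom 10: C, bond orders sum to 1 (valence 4) → 3 H
Total hydrogens: 10.

10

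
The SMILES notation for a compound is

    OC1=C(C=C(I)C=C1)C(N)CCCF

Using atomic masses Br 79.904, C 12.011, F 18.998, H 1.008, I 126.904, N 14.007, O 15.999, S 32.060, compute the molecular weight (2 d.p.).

First, the molecular formula is C10H13FINO (counting implicit H from valence).
  C: 10 × 12.011 = 120.110
  F: 1 × 18.998 = 18.998
  H: 13 × 1.008 = 13.104
  I: 1 × 126.904 = 126.904
  N: 1 × 14.007 = 14.007
  O: 1 × 15.999 = 15.999
Sum: 10×12.011 + 1×18.998 + 13×1.008 + 1×126.904 + 1×14.007 + 1×15.999 = 309.122 → 309.12 g/mol.

309.12 g/mol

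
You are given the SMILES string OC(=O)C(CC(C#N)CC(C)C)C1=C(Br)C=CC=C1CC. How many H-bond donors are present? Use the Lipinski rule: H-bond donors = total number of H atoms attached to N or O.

Donors: find every N or O and count the H atoms it carries.
  atom 1 (O): bond orders sum to 1 → 1 H
  atom 3 (O): bond orders sum to 2 → 0 H
  atom 8 (N): bond orders sum to 3 → 0 H
Lipinski HBD = 1.

1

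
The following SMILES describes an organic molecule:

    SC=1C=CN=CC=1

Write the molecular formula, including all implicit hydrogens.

C5H5NS

Walk through each heavy atom and fill implicit hydrogens from standard valence (C 4, N 3, O 2, S 2, halogen 1):
  atom 1: S, bond orders sum to 1 (valence 2) → 1 H
  atom 2: C, bond orders sum to 4 (valence 4) → 0 H
  atom 3: C, bond orders sum to 3 (valence 4) → 1 H
  atom 4: C, bond orders sum to 3 (valence 4) → 1 H
  atom 5: N, bond orders sum to 3 (valence 3) → 0 H
  atom 6: C, bond orders sum to 3 (valence 4) → 1 H
  atom 7: C, bond orders sum to 3 (valence 4) → 1 H
Totals → C:5, H:5, N:1, S:1.
In Hill order: C5H5NS.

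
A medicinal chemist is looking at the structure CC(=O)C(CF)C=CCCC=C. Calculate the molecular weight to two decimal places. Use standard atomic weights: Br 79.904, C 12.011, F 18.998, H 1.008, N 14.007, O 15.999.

170.23 g/mol

First, the molecular formula is C10H15FO (counting implicit H from valence).
  C: 10 × 12.011 = 120.110
  F: 1 × 18.998 = 18.998
  H: 15 × 1.008 = 15.120
  O: 1 × 15.999 = 15.999
Sum: 10×12.011 + 1×18.998 + 15×1.008 + 1×15.999 = 170.227 → 170.23 g/mol.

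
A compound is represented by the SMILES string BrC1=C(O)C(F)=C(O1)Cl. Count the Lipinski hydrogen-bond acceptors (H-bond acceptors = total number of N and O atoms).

2

N atoms: 0; O atoms: 2.
Lipinski HBA = 0 + 2 = 2.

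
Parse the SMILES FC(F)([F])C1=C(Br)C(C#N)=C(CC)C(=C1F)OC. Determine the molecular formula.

C11H8BrF4NO

Walk through each heavy atom and fill implicit hydrogens from standard valence (C 4, N 3, O 2, S 2, halogen 1):
  atom 1: F (halogen, monovalent) → 0 H
  atom 2: C, bond orders sum to 4 (valence 4) → 0 H
  atom 3: F (halogen, monovalent) → 0 H
  atom 4: F with explicit H count 0
  atom 5: C, bond orders sum to 4 (valence 4) → 0 H
  atom 6: C, bond orders sum to 4 (valence 4) → 0 H
  atom 7: Br (halogen, monovalent) → 0 H
  atom 8: C, bond orders sum to 4 (valence 4) → 0 H
  atom 9: C, bond orders sum to 4 (valence 4) → 0 H
  atom 10: N, bond orders sum to 3 (valence 3) → 0 H
  atom 11: C, bond orders sum to 4 (valence 4) → 0 H
  atom 12: C, bond orders sum to 2 (valence 4) → 2 H
  atom 13: C, bond orders sum to 1 (valence 4) → 3 H
  atom 14: C, bond orders sum to 4 (valence 4) → 0 H
  atom 15: C, bond orders sum to 4 (valence 4) → 0 H
  atom 16: F (halogen, monovalent) → 0 H
  atom 17: O, bond orders sum to 2 (valence 2) → 0 H
  atom 18: C, bond orders sum to 1 (valence 4) → 3 H
Totals → C:11, H:8, Br:1, F:4, N:1, O:1.
In Hill order: C11H8BrF4NO.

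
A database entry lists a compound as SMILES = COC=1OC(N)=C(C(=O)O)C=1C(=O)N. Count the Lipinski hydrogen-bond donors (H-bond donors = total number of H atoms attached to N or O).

5

Donors: find every N or O and count the H atoms it carries.
  atom 2 (O): bond orders sum to 2 → 0 H
  atom 4 (O): bond orders sum to 2 → 0 H
  atom 6 (N): bond orders sum to 1 → 2 H
  atom 9 (O): bond orders sum to 2 → 0 H
  atom 10 (O): bond orders sum to 1 → 1 H
  atom 13 (O): bond orders sum to 2 → 0 H
  atom 14 (N): bond orders sum to 1 → 2 H
Lipinski HBD = 5.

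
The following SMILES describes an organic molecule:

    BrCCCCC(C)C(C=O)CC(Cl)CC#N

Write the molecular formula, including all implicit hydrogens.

Walk through each heavy atom and fill implicit hydrogens from standard valence (C 4, N 3, O 2, S 2, halogen 1):
  atom 1: Br (halogen, monovalent) → 0 H
  atom 2: C, bond orders sum to 2 (valence 4) → 2 H
  atom 3: C, bond orders sum to 2 (valence 4) → 2 H
  atom 4: C, bond orders sum to 2 (valence 4) → 2 H
  atom 5: C, bond orders sum to 2 (valence 4) → 2 H
  atom 6: C, bond orders sum to 3 (valence 4) → 1 H
  atom 7: C, bond orders sum to 1 (valence 4) → 3 H
  atom 8: C, bond orders sum to 3 (valence 4) → 1 H
  atom 9: C, bond orders sum to 3 (valence 4) → 1 H
  atom 10: O, bond orders sum to 2 (valence 2) → 0 H
  atom 11: C, bond orders sum to 2 (valence 4) → 2 H
  atom 12: C, bond orders sum to 3 (valence 4) → 1 H
  atom 13: Cl (halogen, monovalent) → 0 H
  atom 14: C, bond orders sum to 2 (valence 4) → 2 H
  atom 15: C, bond orders sum to 4 (valence 4) → 0 H
  atom 16: N, bond orders sum to 3 (valence 3) → 0 H
Totals → C:12, H:19, Br:1, Cl:1, N:1, O:1.

C12H19BrClNO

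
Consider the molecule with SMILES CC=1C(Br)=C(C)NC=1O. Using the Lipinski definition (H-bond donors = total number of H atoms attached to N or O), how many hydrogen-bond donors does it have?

2

Donors: find every N or O and count the H atoms it carries.
  atom 7 (N): bond orders sum to 2 → 1 H
  atom 9 (O): bond orders sum to 1 → 1 H
Lipinski HBD = 2.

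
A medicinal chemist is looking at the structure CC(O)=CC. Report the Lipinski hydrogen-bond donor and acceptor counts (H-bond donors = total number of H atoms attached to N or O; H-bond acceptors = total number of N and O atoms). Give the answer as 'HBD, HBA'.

1, 1

Donors: find every N or O and count the H atoms it carries.
  atom 3 (O): bond orders sum to 1 → 1 H
Lipinski HBD = 1.
Acceptors: N atoms = 0, O atoms = 1 → HBA = 1.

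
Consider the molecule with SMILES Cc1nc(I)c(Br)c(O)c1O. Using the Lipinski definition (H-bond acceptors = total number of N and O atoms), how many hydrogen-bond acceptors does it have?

N atoms: 1; O atoms: 2.
Lipinski HBA = 1 + 2 = 3.

3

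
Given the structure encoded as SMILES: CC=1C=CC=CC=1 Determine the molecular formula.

Walk through each heavy atom and fill implicit hydrogens from standard valence (C 4, N 3, O 2, S 2, halogen 1):
  atom 1: C, bond orders sum to 1 (valence 4) → 3 H
  atom 2: C, bond orders sum to 4 (valence 4) → 0 H
  atom 3: C, bond orders sum to 3 (valence 4) → 1 H
  atom 4: C, bond orders sum to 3 (valence 4) → 1 H
  atom 5: C, bond orders sum to 3 (valence 4) → 1 H
  atom 6: C, bond orders sum to 3 (valence 4) → 1 H
  atom 7: C, bond orders sum to 3 (valence 4) → 1 H
Totals → C:7, H:8.

C7H8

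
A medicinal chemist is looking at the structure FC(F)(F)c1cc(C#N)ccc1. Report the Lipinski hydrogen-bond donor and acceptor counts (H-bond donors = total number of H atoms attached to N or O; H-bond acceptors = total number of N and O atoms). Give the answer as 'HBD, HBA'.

Donors: find every N or O and count the H atoms it carries.
  atom 9 (N): bond orders sum to 3 → 0 H
Lipinski HBD = 0.
Acceptors: N atoms = 1, O atoms = 0 → HBA = 1.

0, 1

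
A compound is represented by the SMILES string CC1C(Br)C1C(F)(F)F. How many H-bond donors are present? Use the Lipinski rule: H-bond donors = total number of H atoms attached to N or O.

0

Donors: find every N or O and count the H atoms it carries.
  (no N or O atoms present)
Lipinski HBD = 0.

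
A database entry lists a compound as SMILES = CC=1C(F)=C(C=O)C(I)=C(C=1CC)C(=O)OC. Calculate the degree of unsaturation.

Degree of unsaturation = (number of rings) + (number of π bonds).
Ring closures in the SMILES: 1.
π bonds: 5 double bonds (each 1 DoU) → 5 DoU from unsaturation.
Total DoU = 1 + 5 = 6.

6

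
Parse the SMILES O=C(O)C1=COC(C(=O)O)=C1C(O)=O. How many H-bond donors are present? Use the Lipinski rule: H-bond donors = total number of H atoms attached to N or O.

3

Donors: find every N or O and count the H atoms it carries.
  atom 1 (O): bond orders sum to 2 → 0 H
  atom 3 (O): bond orders sum to 1 → 1 H
  atom 6 (O): bond orders sum to 2 → 0 H
  atom 9 (O): bond orders sum to 2 → 0 H
  atom 10 (O): bond orders sum to 1 → 1 H
  atom 13 (O): bond orders sum to 1 → 1 H
  atom 14 (O): bond orders sum to 2 → 0 H
Lipinski HBD = 3.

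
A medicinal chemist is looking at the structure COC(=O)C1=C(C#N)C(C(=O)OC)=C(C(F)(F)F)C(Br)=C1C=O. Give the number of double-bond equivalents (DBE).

9

Degree of unsaturation = (number of rings) + (number of π bonds).
Ring closures in the SMILES: 1.
π bonds: 6 double bonds (each 1 DoU), 1 triple bond (each 2 DoU) → 8 DoU from unsaturation.
Total DoU = 1 + 8 = 9.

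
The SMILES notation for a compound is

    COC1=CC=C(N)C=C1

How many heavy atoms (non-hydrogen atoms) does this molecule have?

Every atom symbol written in the SMILES (organic subset) is one heavy atom; implicit H are not written.
Heavy atoms by element → C:7, N:1, O:1.
Total: 9.

9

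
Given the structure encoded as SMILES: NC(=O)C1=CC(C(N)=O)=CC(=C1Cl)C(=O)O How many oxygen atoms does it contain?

Scan the SMILES for O atoms (remember two-letter symbols like Cl and Br are single atoms).
Oxygen count: 4.

4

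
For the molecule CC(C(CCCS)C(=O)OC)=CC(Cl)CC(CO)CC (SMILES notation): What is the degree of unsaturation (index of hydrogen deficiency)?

Molecular formula: C15H27ClO3S.
DoU = (2C + 2 + N − H − X) / 2, where X is the halogen count and O/S are ignored.
    = (2·15 + 2 + 0 − 27 − 1) / 2 = 4 / 2 = 2.

2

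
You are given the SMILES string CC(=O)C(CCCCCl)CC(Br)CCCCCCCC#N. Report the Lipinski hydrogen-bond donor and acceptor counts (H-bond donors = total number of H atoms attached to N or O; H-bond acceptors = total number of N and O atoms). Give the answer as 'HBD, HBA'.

Donors: find every N or O and count the H atoms it carries.
  atom 3 (O): bond orders sum to 2 → 0 H
  atom 21 (N): bond orders sum to 3 → 0 H
Lipinski HBD = 0.
Acceptors: N atoms = 1, O atoms = 1 → HBA = 2.

0, 2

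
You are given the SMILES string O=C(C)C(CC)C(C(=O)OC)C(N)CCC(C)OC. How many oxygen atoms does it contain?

4

Scan the SMILES for O atoms (remember two-letter symbols like Cl and Br are single atoms).
Oxygen count: 4.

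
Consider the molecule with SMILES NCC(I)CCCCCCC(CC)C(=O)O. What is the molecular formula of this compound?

C12H24INO2

Walk through each heavy atom and fill implicit hydrogens from standard valence (C 4, N 3, O 2, S 2, halogen 1):
  atom 1: N, bond orders sum to 1 (valence 3) → 2 H
  atom 2: C, bond orders sum to 2 (valence 4) → 2 H
  atom 3: C, bond orders sum to 3 (valence 4) → 1 H
  atom 4: I (halogen, monovalent) → 0 H
  atom 5: C, bond orders sum to 2 (valence 4) → 2 H
  atom 6: C, bond orders sum to 2 (valence 4) → 2 H
  atom 7: C, bond orders sum to 2 (valence 4) → 2 H
  atom 8: C, bond orders sum to 2 (valence 4) → 2 H
  atom 9: C, bond orders sum to 2 (valence 4) → 2 H
  atom 10: C, bond orders sum to 2 (valence 4) → 2 H
  atom 11: C, bond orders sum to 3 (valence 4) → 1 H
  atom 12: C, bond orders sum to 2 (valence 4) → 2 H
  atom 13: C, bond orders sum to 1 (valence 4) → 3 H
  atom 14: C, bond orders sum to 4 (valence 4) → 0 H
  atom 15: O, bond orders sum to 2 (valence 2) → 0 H
  atom 16: O, bond orders sum to 1 (valence 2) → 1 H
Totals → C:12, H:24, I:1, N:1, O:2.
In Hill order: C12H24INO2.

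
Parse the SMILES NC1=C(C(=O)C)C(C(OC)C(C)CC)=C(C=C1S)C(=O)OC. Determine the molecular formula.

C16H23NO4S

Walk through each heavy atom and fill implicit hydrogens from standard valence (C 4, N 3, O 2, S 2, halogen 1):
  atom 1: N, bond orders sum to 1 (valence 3) → 2 H
  atom 2: C, bond orders sum to 4 (valence 4) → 0 H
  atom 3: C, bond orders sum to 4 (valence 4) → 0 H
  atom 4: C, bond orders sum to 4 (valence 4) → 0 H
  atom 5: O, bond orders sum to 2 (valence 2) → 0 H
  atom 6: C, bond orders sum to 1 (valence 4) → 3 H
  atom 7: C, bond orders sum to 4 (valence 4) → 0 H
  atom 8: C, bond orders sum to 3 (valence 4) → 1 H
  atom 9: O, bond orders sum to 2 (valence 2) → 0 H
  atom 10: C, bond orders sum to 1 (valence 4) → 3 H
  atom 11: C, bond orders sum to 3 (valence 4) → 1 H
  atom 12: C, bond orders sum to 1 (valence 4) → 3 H
  atom 13: C, bond orders sum to 2 (valence 4) → 2 H
  atom 14: C, bond orders sum to 1 (valence 4) → 3 H
  atom 15: C, bond orders sum to 4 (valence 4) → 0 H
  atom 16: C, bond orders sum to 3 (valence 4) → 1 H
  atom 17: C, bond orders sum to 4 (valence 4) → 0 H
  atom 18: S, bond orders sum to 1 (valence 2) → 1 H
  atom 19: C, bond orders sum to 4 (valence 4) → 0 H
  atom 20: O, bond orders sum to 2 (valence 2) → 0 H
  atom 21: O, bond orders sum to 2 (valence 2) → 0 H
  atom 22: C, bond orders sum to 1 (valence 4) → 3 H
Totals → C:16, H:23, N:1, O:4, S:1.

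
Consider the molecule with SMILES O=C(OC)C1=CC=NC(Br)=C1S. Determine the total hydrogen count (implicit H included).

6

Walk through each heavy atom and fill implicit hydrogens from standard valence (C 4, N 3, O 2, S 2, halogen 1):
  atom 1: O, bond orders sum to 2 (valence 2) → 0 H
  atom 2: C, bond orders sum to 4 (valence 4) → 0 H
  atom 3: O, bond orders sum to 2 (valence 2) → 0 H
  atom 4: C, bond orders sum to 1 (valence 4) → 3 H
  atom 5: C, bond orders sum to 4 (valence 4) → 0 H
  atom 6: C, bond orders sum to 3 (valence 4) → 1 H
  atom 7: C, bond orders sum to 3 (valence 4) → 1 H
  atom 8: N, bond orders sum to 3 (valence 3) → 0 H
  atom 9: C, bond orders sum to 4 (valence 4) → 0 H
  atom 10: Br (halogen, monovalent) → 0 H
  atom 11: C, bond orders sum to 4 (valence 4) → 0 H
  atom 12: S, bond orders sum to 1 (valence 2) → 1 H
Total hydrogens: 6.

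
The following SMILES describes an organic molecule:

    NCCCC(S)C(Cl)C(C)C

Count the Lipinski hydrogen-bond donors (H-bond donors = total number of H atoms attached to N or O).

2

Donors: find every N or O and count the H atoms it carries.
  atom 1 (N): bond orders sum to 1 → 2 H
Lipinski HBD = 2.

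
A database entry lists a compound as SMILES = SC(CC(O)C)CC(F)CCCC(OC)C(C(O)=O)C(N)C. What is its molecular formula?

C15H30FNO4S

Walk through each heavy atom and fill implicit hydrogens from standard valence (C 4, N 3, O 2, S 2, halogen 1):
  atom 1: S, bond orders sum to 1 (valence 2) → 1 H
  atom 2: C, bond orders sum to 3 (valence 4) → 1 H
  atom 3: C, bond orders sum to 2 (valence 4) → 2 H
  atom 4: C, bond orders sum to 3 (valence 4) → 1 H
  atom 5: O, bond orders sum to 1 (valence 2) → 1 H
  atom 6: C, bond orders sum to 1 (valence 4) → 3 H
  atom 7: C, bond orders sum to 2 (valence 4) → 2 H
  atom 8: C, bond orders sum to 3 (valence 4) → 1 H
  atom 9: F (halogen, monovalent) → 0 H
  atom 10: C, bond orders sum to 2 (valence 4) → 2 H
  atom 11: C, bond orders sum to 2 (valence 4) → 2 H
  atom 12: C, bond orders sum to 2 (valence 4) → 2 H
  atom 13: C, bond orders sum to 3 (valence 4) → 1 H
  atom 14: O, bond orders sum to 2 (valence 2) → 0 H
  atom 15: C, bond orders sum to 1 (valence 4) → 3 H
  atom 16: C, bond orders sum to 3 (valence 4) → 1 H
  atom 17: C, bond orders sum to 4 (valence 4) → 0 H
  atom 18: O, bond orders sum to 1 (valence 2) → 1 H
  atom 19: O, bond orders sum to 2 (valence 2) → 0 H
  atom 20: C, bond orders sum to 3 (valence 4) → 1 H
  atom 21: N, bond orders sum to 1 (valence 3) → 2 H
  atom 22: C, bond orders sum to 1 (valence 4) → 3 H
Totals → C:15, H:30, F:1, N:1, O:4, S:1.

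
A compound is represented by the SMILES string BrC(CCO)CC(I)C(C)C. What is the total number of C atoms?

Count every carbon token in the SMILES (each C, including those in ring-closure positions and inside branches).
Carbon count: 8.

8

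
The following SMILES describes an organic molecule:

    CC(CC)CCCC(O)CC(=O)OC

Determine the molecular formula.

Walk through each heavy atom and fill implicit hydrogens from standard valence (C 4, N 3, O 2, S 2, halogen 1):
  atom 1: C, bond orders sum to 1 (valence 4) → 3 H
  atom 2: C, bond orders sum to 3 (valence 4) → 1 H
  atom 3: C, bond orders sum to 2 (valence 4) → 2 H
  atom 4: C, bond orders sum to 1 (valence 4) → 3 H
  atom 5: C, bond orders sum to 2 (valence 4) → 2 H
  atom 6: C, bond orders sum to 2 (valence 4) → 2 H
  atom 7: C, bond orders sum to 2 (valence 4) → 2 H
  atom 8: C, bond orders sum to 3 (valence 4) → 1 H
  atom 9: O, bond orders sum to 1 (valence 2) → 1 H
  atom 10: C, bond orders sum to 2 (valence 4) → 2 H
  atom 11: C, bond orders sum to 4 (valence 4) → 0 H
  atom 12: O, bond orders sum to 2 (valence 2) → 0 H
  atom 13: O, bond orders sum to 2 (valence 2) → 0 H
  atom 14: C, bond orders sum to 1 (valence 4) → 3 H
Totals → C:11, H:22, O:3.
In Hill order: C11H22O3.

C11H22O3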